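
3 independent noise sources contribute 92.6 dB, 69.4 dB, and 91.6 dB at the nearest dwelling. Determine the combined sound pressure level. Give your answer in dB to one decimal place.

For uncorrelated sources the intensities add, so convert each level to linear form, sum, and take 10·log₁₀ of the total.
Σ 10^(L/10) = 10^(92.6/10) + 10^(69.4/10) + 10^(91.6/10) = 3.274e+09.
L_total = 10·log₁₀(3.274e+09) = 95.15 dB.

95.2 dB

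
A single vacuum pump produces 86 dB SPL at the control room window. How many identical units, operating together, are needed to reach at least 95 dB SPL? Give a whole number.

8

The shortfall is 95 − 86 = 9.0 dB, and N units add 10·log₁₀ N, so need 10·log₁₀ N ≥ 9.0.
N ≥ 10^(9.0/10) = 7.943, so N = 8.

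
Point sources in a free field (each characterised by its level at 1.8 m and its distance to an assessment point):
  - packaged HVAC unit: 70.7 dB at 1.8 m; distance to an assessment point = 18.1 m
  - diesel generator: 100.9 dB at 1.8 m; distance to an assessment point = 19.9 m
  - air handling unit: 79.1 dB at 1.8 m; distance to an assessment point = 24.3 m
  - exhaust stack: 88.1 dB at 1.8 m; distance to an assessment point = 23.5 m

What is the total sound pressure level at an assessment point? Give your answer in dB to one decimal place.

Apply inverse-square spreading to bring every level to the receiver, then sum 10^(L/10).
packaged HVAC unit: 70.7 − 20·log₁₀(18.1/1.8) = 70.7 − 20.05 = 50.65 dB.
diesel generator: 100.9 − 20·log₁₀(19.9/1.8) = 100.9 − 20.87 = 80.03 dB.
air handling unit: 79.1 − 20·log₁₀(24.3/1.8) = 79.1 − 22.61 = 56.49 dB.
exhaust stack: 88.1 − 20·log₁₀(23.5/1.8) = 88.1 − 22.32 = 65.78 dB.
Σ 10^(L/10) = 1.050e+08 → L_total = 10·log₁₀(1.050e+08) = 80.21 dB.

80.2 dB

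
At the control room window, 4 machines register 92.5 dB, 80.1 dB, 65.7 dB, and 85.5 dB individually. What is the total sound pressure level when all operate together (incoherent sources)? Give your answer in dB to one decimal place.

93.5 dB

For uncorrelated sources the intensities add, so convert each level to linear form, sum, and take 10·log₁₀ of the total.
Σ 10^(L/10) = 10^(92.5/10) + 10^(80.1/10) + 10^(65.7/10) + 10^(85.5/10) = 2.239e+09.
L_total = 10·log₁₀(2.239e+09) = 93.50 dB.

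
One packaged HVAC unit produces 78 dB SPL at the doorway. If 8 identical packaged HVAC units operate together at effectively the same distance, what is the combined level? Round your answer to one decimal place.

L_total = L₁ + 10·log₁₀ N for N identical incoherent sources.
L_total = 78 + 10·log₁₀(8) = 78 + 9.031 = 87.03 dB SPL.

87.0 dB SPL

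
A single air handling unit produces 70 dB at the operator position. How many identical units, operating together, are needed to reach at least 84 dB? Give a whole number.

The shortfall is 84 − 70 = 14.0 dB, and N units add 10·log₁₀ N, so need 10·log₁₀ N ≥ 14.0.
N ≥ 10^(14.0/10) = 25.119, so N = 26.

26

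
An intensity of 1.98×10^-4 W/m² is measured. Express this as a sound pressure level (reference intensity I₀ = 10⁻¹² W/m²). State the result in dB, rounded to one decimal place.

L = 10·log₁₀(I/I₀) = 10·log₁₀(1.98×10^-4/10⁻¹²) = 10·log₁₀(1.98×10^8).
L = 10·(0.2967 + 8) = 82.97 dB.

83.0 dB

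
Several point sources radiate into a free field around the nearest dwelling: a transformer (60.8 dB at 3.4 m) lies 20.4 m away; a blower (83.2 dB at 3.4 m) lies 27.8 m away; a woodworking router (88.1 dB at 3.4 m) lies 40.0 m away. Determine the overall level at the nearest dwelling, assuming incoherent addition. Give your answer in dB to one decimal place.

68.9 dB

Apply inverse-square spreading to bring every level to the receiver, then sum 10^(L/10).
transformer: 60.8 − 20·log₁₀(20.4/3.4) = 60.8 − 15.56 = 45.24 dB.
blower: 83.2 − 20·log₁₀(27.8/3.4) = 83.2 − 18.25 = 64.95 dB.
woodworking router: 88.1 − 20·log₁₀(40.0/3.4) = 88.1 − 21.41 = 66.69 dB.
Σ 10^(L/10) = 7.823e+06 → L_total = 10·log₁₀(7.823e+06) = 68.93 dB.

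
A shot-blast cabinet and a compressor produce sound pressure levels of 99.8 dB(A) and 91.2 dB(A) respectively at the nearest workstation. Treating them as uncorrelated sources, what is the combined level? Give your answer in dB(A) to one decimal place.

For uncorrelated sources the intensities add, so convert each level to linear form, sum, and take 10·log₁₀ of the total.
Σ 10^(L/10) = 10^(99.8/10) + 10^(91.2/10) = 1.087e+10.
L_total = 10·log₁₀(1.087e+10) = 100.36 dB(A).

100.4 dB(A)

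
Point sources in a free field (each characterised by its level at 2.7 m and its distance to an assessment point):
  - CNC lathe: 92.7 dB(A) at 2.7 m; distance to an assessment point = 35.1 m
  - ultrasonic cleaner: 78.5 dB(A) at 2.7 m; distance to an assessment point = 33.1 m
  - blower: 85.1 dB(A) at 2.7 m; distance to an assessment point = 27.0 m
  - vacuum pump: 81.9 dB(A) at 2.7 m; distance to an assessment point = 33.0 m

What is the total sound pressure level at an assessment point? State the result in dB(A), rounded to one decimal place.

72.0 dB(A)

Propagate each source to the receiver with L = L_ref − 20·log₁₀(r/r_ref), then add intensities.
CNC lathe: 92.7 − 20·log₁₀(35.1/2.7) = 92.7 − 22.28 = 70.42 dB(A).
ultrasonic cleaner: 78.5 − 20·log₁₀(33.1/2.7) = 78.5 − 21.77 = 56.73 dB(A).
blower: 85.1 − 20·log₁₀(27.0/2.7) = 85.1 − 20.00 = 65.10 dB(A).
vacuum pump: 81.9 − 20·log₁₀(33.0/2.7) = 81.9 − 21.74 = 60.16 dB(A).
Σ 10^(L/10) = 1.576e+07 → L_total = 10·log₁₀(1.576e+07) = 71.98 dB(A).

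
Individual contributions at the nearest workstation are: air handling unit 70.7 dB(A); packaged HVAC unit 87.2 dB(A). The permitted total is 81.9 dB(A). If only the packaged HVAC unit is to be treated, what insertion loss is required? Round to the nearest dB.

6 dB

Fixed contribution from the other source: Σ 10^(L/10) = 10^(70.7/10) = 1.175e+07 (70.70 dB(A)).
To meet 81.9 dB(A) overall, the treated packaged HVAC unit may contribute at most 10^(81.9/10) − 1.175e+07 = 1.431e+08, i.e. 81.56 dB(A).
So the packaged HVAC unit must be reduced from 87.2 to 81.56 dB(A): IL = 5.64 dB.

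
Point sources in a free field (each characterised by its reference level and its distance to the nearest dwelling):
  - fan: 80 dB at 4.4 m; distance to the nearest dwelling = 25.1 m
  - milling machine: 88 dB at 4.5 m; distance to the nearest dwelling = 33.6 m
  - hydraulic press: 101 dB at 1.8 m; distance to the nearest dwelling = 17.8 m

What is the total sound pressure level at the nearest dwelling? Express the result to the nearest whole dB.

82 dB

First find each source's level at the receiver (point-source: −20·log₁₀(r/r_ref)), then combine on an intensity basis.
fan: 80 − 20·log₁₀(25.1/4.4) = 80 − 15.12 = 64.88 dB.
milling machine: 88 − 20·log₁₀(33.6/4.5) = 88 − 17.46 = 70.54 dB.
hydraulic press: 101 − 20·log₁₀(17.8/1.8) = 101 − 19.90 = 81.10 dB.
Σ 10^(L/10) = 1.431e+08 → L_total = 10·log₁₀(1.431e+08) = 81.56 dB.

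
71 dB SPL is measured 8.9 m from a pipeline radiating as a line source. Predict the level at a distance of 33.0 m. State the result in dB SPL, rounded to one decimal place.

For a line source, L₂ = L₁ − 10·log₁₀(r₂/r₁).
L₂ = 71 − 10·log₁₀(33.0/8.9) = 71 − 5.691 = 65.31 dB SPL.

65.3 dB SPL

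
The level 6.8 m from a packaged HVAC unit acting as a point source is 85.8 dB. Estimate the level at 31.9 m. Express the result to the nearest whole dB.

For a point source, L₂ = L₁ − 20·log₁₀(r₂/r₁).
L₂ = 85.8 − 20·log₁₀(31.9/6.8) = 85.8 − 13.426 = 72.37 dB.

72 dB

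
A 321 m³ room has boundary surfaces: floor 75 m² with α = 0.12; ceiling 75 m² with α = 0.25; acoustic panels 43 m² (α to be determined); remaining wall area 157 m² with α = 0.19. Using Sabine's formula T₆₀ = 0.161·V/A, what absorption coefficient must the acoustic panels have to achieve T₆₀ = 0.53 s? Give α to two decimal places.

0.93

A = 0.161·V/T₆₀ = 0.161·321/0.53 = 97.51 m² sabins.
Absorption from the other surfaces = 75·0.12 + 75·0.25 + 157·0.19 = 57.58 m², so the acoustic panels must supply 39.93 m² over 43 m².
α = 39.93/43 = 0.929.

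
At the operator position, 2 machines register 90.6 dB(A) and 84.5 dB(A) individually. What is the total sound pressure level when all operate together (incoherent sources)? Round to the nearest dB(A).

92 dB(A)

Incoherent sources combine by intensity addition: L_total = 10·log₁₀(Σ 10^(L_i/10)).
Σ 10^(L/10) = 10^(90.6/10) + 10^(84.5/10) = 1.430e+09.
L_total = 10·log₁₀(1.430e+09) = 91.55 dB(A).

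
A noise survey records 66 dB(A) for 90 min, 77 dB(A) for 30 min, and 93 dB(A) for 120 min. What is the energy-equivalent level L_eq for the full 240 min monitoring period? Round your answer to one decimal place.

90.0 dB(A)

L_eq = 10·log₁₀[(1/T)·Σ tᵢ·10^(Lᵢ/10)] with T = 240 min.
Σ tᵢ·10^(Lᵢ/10) = 90·10^(66/10) + 30·10^(77/10) + 120·10^(93/10) = 2.413e+11.
L_eq = 10·log₁₀(2.413e+11/240) = 90.02 dB(A).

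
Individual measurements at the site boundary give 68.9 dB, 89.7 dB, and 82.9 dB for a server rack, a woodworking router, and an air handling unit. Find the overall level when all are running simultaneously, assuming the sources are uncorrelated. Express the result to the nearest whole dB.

91 dB

For uncorrelated sources the intensities add, so convert each level to linear form, sum, and take 10·log₁₀ of the total.
Σ 10^(L/10) = 10^(68.9/10) + 10^(89.7/10) + 10^(82.9/10) = 1.136e+09.
L_total = 10·log₁₀(1.136e+09) = 90.55 dB.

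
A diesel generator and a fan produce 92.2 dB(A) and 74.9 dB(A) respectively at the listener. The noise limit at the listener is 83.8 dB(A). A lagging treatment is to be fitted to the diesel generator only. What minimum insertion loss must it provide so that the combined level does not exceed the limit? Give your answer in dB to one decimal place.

The untreated sources together contribute 10^(74.9/10) = 3.090e+07, i.e. 74.90 dB(A).
To meet 83.8 dB(A) overall, the treated diesel generator may contribute at most 10^(83.8/10) − 3.090e+07 = 2.090e+08, i.e. 83.20 dB(A).
So the diesel generator must be reduced from 92.2 to 83.20 dB(A): IL = 9.00 dB.

9.0 dB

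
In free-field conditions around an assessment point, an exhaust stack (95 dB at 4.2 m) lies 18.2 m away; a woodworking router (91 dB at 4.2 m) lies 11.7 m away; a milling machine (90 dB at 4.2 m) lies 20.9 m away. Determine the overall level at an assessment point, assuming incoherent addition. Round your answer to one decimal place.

First find each source's level at the receiver (point-source: −20·log₁₀(r/r_ref)), then combine on an intensity basis.
exhaust stack: 95 − 20·log₁₀(18.2/4.2) = 95 − 12.74 = 82.26 dB.
woodworking router: 91 − 20·log₁₀(11.7/4.2) = 91 − 8.90 = 82.10 dB.
milling machine: 90 − 20·log₁₀(20.9/4.2) = 90 − 13.94 = 76.06 dB.
Σ 10^(L/10) = 3.710e+08 → L_total = 10·log₁₀(3.710e+08) = 85.69 dB.

85.7 dB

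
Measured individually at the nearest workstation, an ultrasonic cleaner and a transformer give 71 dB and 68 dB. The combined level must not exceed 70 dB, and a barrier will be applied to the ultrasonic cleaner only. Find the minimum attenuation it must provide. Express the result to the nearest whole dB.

Fixed contribution from the other source: Σ 10^(L/10) = 10^(68/10) = 6.310e+06 (68.00 dB).
The limit corresponds to 10^(70/10) = 1.000e+07; subtracting the fixed part leaves 3.690e+06 for the ultrasonic cleaner, i.e. 65.67 dB.
Required insertion loss = 71 − 65.67 = 5.33 dB.

5 dB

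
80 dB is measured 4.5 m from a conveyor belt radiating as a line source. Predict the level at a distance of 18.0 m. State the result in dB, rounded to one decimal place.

74.0 dB

Line-source attenuation: ΔL = 10·log₁₀(r₂/r₁) = 10·log₁₀(18.0/4.5) = 6.021 dB.
L₂ = 80 − 10·log₁₀(18.0/4.5) = 80 − 6.021 = 73.98 dB.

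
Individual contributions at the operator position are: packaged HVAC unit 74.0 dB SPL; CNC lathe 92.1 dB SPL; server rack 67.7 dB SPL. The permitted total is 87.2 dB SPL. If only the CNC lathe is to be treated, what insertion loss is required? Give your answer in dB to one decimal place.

Everything except the CNC lathe sums to 10^(74.0/10) + 10^(67.7/10) = 3.101e+07 in linear terms, 74.91 dB SPL.
The limit corresponds to 10^(87.2/10) = 5.248e+08; subtracting the fixed part leaves 4.938e+08 for the CNC lathe, i.e. 86.94 dB SPL.
Required insertion loss = 92.1 − 86.94 = 5.16 dB.

5.2 dB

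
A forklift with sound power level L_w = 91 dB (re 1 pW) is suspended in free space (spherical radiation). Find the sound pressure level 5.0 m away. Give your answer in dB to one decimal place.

L_p = L_w − 10·log₁₀(4π·r²) with r = 5.0 m.
4π·r² = 314.2 m², 10·log₁₀ of that is 24.971 dB.
L_p = 91 − 24.971 = 66.03 dB.

66.0 dB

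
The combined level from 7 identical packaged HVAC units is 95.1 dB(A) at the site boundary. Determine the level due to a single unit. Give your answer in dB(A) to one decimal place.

Dividing the total intensity by 7 lowers the level by 10·log₁₀ 7 = 8.451 dB: L₁ = 95.1 − 8.451.

86.6 dB(A)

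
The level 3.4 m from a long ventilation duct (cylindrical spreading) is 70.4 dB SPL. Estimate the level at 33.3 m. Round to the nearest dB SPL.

Line-source attenuation: ΔL = 10·log₁₀(r₂/r₁) = 10·log₁₀(33.3/3.4) = 9.910 dB.
L₂ = 70.4 − 10·log₁₀(33.3/3.4) = 70.4 − 9.910 = 60.49 dB SPL.

60 dB SPL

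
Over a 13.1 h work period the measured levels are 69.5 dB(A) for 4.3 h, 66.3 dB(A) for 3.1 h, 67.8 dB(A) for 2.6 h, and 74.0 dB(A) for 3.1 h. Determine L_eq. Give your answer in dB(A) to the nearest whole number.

70 dB(A)

The energy average is taken in the linear domain: L_eq = 10·log₁₀[(Σ tᵢ·10^(Lᵢ/10))/T], T = 13.1 h.
Σ tᵢ·10^(Lᵢ/10) = 4.3·10^(69.5/10) + 3.1·10^(66.3/10) + 2.6·10^(67.8/10) + 3.1·10^(74.0/10) = 1.451e+08.
L_eq = 10·log₁₀(1.451e+08/13.1) = 70.44 dB(A).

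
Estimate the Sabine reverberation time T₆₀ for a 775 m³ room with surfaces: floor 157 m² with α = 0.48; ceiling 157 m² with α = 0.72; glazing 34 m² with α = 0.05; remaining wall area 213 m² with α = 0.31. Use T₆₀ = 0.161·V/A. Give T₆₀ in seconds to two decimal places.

A = Σ Sᵢαᵢ = 157·0.48 + 157·0.72 + 34·0.05 + 213·0.31 = 256.13 m².
T₆₀ = 0.161·V/A = 0.161·775/256.13 = 0.487 s.

0.49 s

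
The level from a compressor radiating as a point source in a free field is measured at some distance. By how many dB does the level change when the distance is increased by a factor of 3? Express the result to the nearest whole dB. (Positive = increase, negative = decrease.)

With spherical spreading the level changes by −20·log₁₀(r₂/r₁).
ΔL = −20·log₁₀(3) = -9.54 dB.

-10 dB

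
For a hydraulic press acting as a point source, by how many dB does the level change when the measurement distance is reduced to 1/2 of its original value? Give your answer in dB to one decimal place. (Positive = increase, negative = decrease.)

+6.0 dB

With spherical spreading the level changes by −20·log₁₀(r₂/r₁).
ΔL = −20·log₁₀(0.5) = +6.02 dB.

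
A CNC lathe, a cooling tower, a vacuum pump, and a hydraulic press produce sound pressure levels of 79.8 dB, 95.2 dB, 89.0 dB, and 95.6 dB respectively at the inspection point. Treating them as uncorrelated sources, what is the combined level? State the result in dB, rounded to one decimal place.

Incoherent sources combine by intensity addition: L_total = 10·log₁₀(Σ 10^(L_i/10)).
Σ 10^(L/10) = 10^(79.8/10) + 10^(95.2/10) + 10^(89.0/10) + 10^(95.6/10) = 7.832e+09.
L_total = 10·log₁₀(7.832e+09) = 98.94 dB.

98.9 dB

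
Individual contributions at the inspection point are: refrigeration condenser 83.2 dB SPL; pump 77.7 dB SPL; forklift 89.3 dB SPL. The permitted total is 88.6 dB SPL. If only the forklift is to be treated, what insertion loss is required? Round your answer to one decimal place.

2.7 dB

Fixed contribution from the other sources: Σ 10^(L/10) = 10^(83.2/10) + 10^(77.7/10) = 2.678e+08 (84.28 dB SPL).
The limit corresponds to 10^(88.6/10) = 7.244e+08; subtracting the fixed part leaves 4.566e+08 for the forklift, i.e. 86.60 dB SPL.
Required insertion loss = 89.3 − 86.60 = 2.70 dB.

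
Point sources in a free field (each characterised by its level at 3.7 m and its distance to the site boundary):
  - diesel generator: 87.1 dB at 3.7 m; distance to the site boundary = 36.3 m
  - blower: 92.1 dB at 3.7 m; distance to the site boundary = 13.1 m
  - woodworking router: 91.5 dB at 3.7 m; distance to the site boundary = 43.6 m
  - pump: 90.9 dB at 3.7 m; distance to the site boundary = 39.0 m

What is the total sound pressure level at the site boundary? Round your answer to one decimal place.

81.9 dB

Propagate each source to the receiver with L = L_ref − 20·log₁₀(r/r_ref), then add intensities.
diesel generator: 87.1 − 20·log₁₀(36.3/3.7) = 87.1 − 19.83 = 67.27 dB.
blower: 92.1 − 20·log₁₀(13.1/3.7) = 92.1 − 10.98 = 81.12 dB.
woodworking router: 91.5 − 20·log₁₀(43.6/3.7) = 91.5 − 21.43 = 70.07 dB.
pump: 90.9 − 20·log₁₀(39.0/3.7) = 90.9 − 20.46 = 70.44 dB.
Σ 10^(L/10) = 1.560e+08 → L_total = 10·log₁₀(1.560e+08) = 81.93 dB.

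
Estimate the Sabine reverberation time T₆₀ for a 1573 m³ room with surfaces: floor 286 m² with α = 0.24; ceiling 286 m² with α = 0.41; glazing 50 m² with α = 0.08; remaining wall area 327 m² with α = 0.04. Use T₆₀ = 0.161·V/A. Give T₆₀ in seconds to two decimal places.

1.25 s

A = Σ Sᵢαᵢ = 286·0.24 + 286·0.41 + 50·0.08 + 327·0.04 = 202.98 m².
T₆₀ = 0.161 × 1573 / 202.98 = 1.248 s.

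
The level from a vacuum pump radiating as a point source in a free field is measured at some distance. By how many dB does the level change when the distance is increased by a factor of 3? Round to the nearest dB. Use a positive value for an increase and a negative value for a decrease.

Point-source spreading: ΔL = −20·log₁₀(r₂/r₁).
ΔL = −20·log₁₀(3) = -9.54 dB.

-10 dB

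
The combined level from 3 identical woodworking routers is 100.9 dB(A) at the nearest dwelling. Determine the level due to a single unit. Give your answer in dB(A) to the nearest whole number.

For N identical incoherent sources L_total = L₁ + 10·log₁₀ N, so L₁ = 100.9 − 10·log₁₀(3) = 100.9 − 4.771.

96 dB(A)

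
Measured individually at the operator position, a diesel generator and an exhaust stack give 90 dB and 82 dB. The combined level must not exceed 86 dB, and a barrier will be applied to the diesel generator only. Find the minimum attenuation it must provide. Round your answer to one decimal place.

6.2 dB

Everything except the diesel generator sums to 10^(82/10) = 1.585e+08 in linear terms, 82.00 dB.
The limit corresponds to 10^(86/10) = 3.981e+08; subtracting the fixed part leaves 2.396e+08 for the diesel generator, i.e. 83.80 dB.
So the diesel generator must be reduced from 90 to 83.80 dB: IL = 6.20 dB.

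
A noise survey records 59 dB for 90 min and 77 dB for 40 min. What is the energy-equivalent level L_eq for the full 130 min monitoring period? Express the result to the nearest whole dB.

The energy average is taken in the linear domain: L_eq = 10·log₁₀[(Σ tᵢ·10^(Lᵢ/10))/T], T = 130 min.
Σ tᵢ·10^(Lᵢ/10) = 90·10^(59/10) + 40·10^(77/10) = 2.076e+09.
L_eq = 10·log₁₀(2.076e+09/130) = 72.03 dB.

72 dB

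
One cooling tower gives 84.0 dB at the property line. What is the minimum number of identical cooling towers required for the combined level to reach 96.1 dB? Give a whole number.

Need L₁ + 10·log₁₀ N ≥ 96.1, i.e. log₁₀ N ≥ 1.21.
N ≥ 10^(12.1/10) = 16.218, so N = 17.

17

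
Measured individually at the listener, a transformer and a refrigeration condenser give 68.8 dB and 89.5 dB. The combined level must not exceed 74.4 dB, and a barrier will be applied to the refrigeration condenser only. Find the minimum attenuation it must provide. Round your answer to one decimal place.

The untreated sources together contribute 10^(68.8/10) = 7.586e+06, i.e. 68.80 dB.
To meet 74.4 dB overall, the treated refrigeration condenser may contribute at most 10^(74.4/10) − 7.586e+06 = 1.996e+07, i.e. 73.00 dB.
So the refrigeration condenser must be reduced from 89.5 to 73.00 dB: IL = 16.50 dB.

16.5 dB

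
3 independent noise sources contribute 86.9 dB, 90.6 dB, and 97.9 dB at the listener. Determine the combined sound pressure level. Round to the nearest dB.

Incoherent sources combine by intensity addition: L_total = 10·log₁₀(Σ 10^(L_i/10)).
Σ 10^(L/10) = 10^(86.9/10) + 10^(90.6/10) + 10^(97.9/10) = 7.804e+09.
L_total = 10·log₁₀(7.804e+09) = 98.92 dB.

99 dB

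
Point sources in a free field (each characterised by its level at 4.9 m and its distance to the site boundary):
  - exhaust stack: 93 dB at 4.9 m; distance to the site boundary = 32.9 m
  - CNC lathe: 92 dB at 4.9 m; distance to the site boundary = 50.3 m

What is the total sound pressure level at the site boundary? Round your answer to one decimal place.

Apply inverse-square spreading to bring every level to the receiver, then sum 10^(L/10).
exhaust stack: 93 − 20·log₁₀(32.9/4.9) = 93 − 16.54 = 76.46 dB.
CNC lathe: 92 − 20·log₁₀(50.3/4.9) = 92 − 20.23 = 71.77 dB.
Σ 10^(L/10) = 5.930e+07 → L_total = 10·log₁₀(5.930e+07) = 77.73 dB.

77.7 dB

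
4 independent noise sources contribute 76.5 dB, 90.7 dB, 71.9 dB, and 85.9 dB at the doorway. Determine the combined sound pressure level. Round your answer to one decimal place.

Incoherent sources combine by intensity addition: L_total = 10·log₁₀(Σ 10^(L_i/10)).
Σ 10^(L/10) = 10^(76.5/10) + 10^(90.7/10) + 10^(71.9/10) + 10^(85.9/10) = 1.624e+09.
L_total = 10·log₁₀(1.624e+09) = 92.11 dB.

92.1 dB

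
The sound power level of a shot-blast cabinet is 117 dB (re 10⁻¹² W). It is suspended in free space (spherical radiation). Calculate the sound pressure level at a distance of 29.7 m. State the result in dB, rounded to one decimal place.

76.6 dB

L_p = L_w − 10·log₁₀(4π·r²) with r = 29.7 m.
4π·r² = 1.108e+04 m², 10·log₁₀ of that is 40.447 dB.
L_p = 117 − 40.447 = 76.55 dB.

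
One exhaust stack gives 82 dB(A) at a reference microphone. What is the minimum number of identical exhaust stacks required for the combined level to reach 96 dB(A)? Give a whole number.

N identical sources give L₁ + 10·log₁₀ N, so require 10·log₁₀ N ≥ 96 − 82 = 14.0 dB.
N ≥ 10^(14.0/10) = 25.119, so N = 26.

26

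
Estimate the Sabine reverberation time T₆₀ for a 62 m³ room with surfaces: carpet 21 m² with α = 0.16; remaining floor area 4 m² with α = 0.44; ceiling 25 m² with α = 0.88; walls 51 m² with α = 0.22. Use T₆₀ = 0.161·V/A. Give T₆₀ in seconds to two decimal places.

0.26 s

Total absorption A = 21·0.16 + 4·0.44 + 25·0.88 + 51·0.22 = 38.34 m² sabins.
T₆₀ = 0.161 × 62 / 38.34 = 0.260 s.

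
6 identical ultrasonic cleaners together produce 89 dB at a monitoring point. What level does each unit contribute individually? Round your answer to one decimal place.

For N identical incoherent sources L_total = L₁ + 10·log₁₀ N, so L₁ = 89 − 10·log₁₀(6) = 89 − 7.782.

81.2 dB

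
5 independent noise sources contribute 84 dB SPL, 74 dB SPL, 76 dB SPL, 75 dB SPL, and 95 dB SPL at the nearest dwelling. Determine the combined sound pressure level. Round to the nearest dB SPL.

95 dB SPL

Incoherent sources combine by intensity addition: L_total = 10·log₁₀(Σ 10^(L_i/10)).
Σ 10^(L/10) = 10^(84/10) + 10^(74/10) + 10^(76/10) + 10^(75/10) + 10^(95/10) = 3.510e+09.
L_total = 10·log₁₀(3.510e+09) = 95.45 dB SPL.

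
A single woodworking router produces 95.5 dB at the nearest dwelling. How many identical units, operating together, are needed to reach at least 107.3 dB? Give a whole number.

16

The shortfall is 107.3 − 95.5 = 11.8 dB, and N units add 10·log₁₀ N, so need 10·log₁₀ N ≥ 11.8.
N ≥ 10^(11.8/10) = 15.136, so N = 16.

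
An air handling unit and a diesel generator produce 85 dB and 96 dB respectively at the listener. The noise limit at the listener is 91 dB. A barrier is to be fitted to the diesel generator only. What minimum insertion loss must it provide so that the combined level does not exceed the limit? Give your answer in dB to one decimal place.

The untreated sources together contribute 10^(85/10) = 3.162e+08, i.e. 85.00 dB.
The limit corresponds to 10^(91/10) = 1.259e+09; subtracting the fixed part leaves 9.427e+08 for the diesel generator, i.e. 89.74 dB.
So the diesel generator must be reduced from 96 to 89.74 dB: IL = 6.26 dB.

6.3 dB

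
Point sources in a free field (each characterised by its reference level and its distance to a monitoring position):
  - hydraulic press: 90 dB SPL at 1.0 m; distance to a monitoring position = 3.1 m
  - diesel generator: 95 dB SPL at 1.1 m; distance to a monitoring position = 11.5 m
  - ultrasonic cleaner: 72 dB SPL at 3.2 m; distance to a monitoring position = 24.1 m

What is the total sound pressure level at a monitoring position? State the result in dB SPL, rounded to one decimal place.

81.2 dB SPL

Apply inverse-square spreading to bring every level to the receiver, then sum 10^(L/10).
hydraulic press: 90 − 20·log₁₀(3.1/1.0) = 90 − 9.83 = 80.17 dB SPL.
diesel generator: 95 − 20·log₁₀(11.5/1.1) = 95 − 20.39 = 74.61 dB SPL.
ultrasonic cleaner: 72 − 20·log₁₀(24.1/3.2) = 72 − 17.54 = 54.46 dB SPL.
Σ 10^(L/10) = 1.333e+08 → L_total = 10·log₁₀(1.333e+08) = 81.25 dB SPL.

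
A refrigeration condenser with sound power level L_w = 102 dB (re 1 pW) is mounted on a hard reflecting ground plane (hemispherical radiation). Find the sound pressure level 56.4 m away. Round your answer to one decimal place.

59.0 dB

Free-field hemispherical radiation: L_p = L_w − 10·log₁₀(2π·r²), r = 56.4 m.
2π·r² = 1.999e+04 m², 10·log₁₀ of that is 43.007 dB.
L_p = 102 − 43.007 = 58.99 dB.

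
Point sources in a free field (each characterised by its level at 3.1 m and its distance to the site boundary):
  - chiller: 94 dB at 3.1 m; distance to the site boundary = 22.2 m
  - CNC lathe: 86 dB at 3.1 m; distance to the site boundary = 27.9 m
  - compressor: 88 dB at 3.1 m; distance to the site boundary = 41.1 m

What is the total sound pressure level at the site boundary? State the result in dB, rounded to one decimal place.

Propagate each source to the receiver with L = L_ref − 20·log₁₀(r/r_ref), then add intensities.
chiller: 94 − 20·log₁₀(22.2/3.1) = 94 − 17.10 = 76.90 dB.
CNC lathe: 86 − 20·log₁₀(27.9/3.1) = 86 − 19.08 = 66.92 dB.
compressor: 88 − 20·log₁₀(41.1/3.1) = 88 − 22.45 = 65.55 dB.
Σ 10^(L/10) = 5.748e+07 → L_total = 10·log₁₀(5.748e+07) = 77.60 dB.

77.6 dB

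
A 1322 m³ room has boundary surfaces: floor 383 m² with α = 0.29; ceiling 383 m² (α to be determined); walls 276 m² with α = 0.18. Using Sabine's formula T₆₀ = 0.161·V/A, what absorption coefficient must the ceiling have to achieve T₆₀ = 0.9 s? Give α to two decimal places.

From T₆₀ = 0.161·V/A, the target T₆₀ = 0.9 s needs A = 0.161·1322/0.9 = 236.49 m².
Absorption from the other surfaces = 383·0.29 + 276·0.18 = 160.75 m², so the ceiling must supply 75.74 m² over 383 m².
α = 75.74/383 = 0.198.

0.20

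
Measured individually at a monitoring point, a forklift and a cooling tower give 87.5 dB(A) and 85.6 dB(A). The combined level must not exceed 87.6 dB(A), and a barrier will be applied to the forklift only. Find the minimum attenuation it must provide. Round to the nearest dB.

4 dB

Everything except the forklift sums to 10^(85.6/10) = 3.631e+08 in linear terms, 85.60 dB(A).
To meet 87.6 dB(A) overall, the treated forklift may contribute at most 10^(87.6/10) − 3.631e+08 = 2.124e+08, i.e. 83.27 dB(A).
So the forklift must be reduced from 87.5 to 83.27 dB(A): IL = 4.23 dB.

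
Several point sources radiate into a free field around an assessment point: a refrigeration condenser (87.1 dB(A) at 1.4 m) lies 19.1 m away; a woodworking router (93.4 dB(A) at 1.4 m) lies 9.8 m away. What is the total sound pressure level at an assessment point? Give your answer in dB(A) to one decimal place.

First find each source's level at the receiver (point-source: −20·log₁₀(r/r_ref)), then combine on an intensity basis.
refrigeration condenser: 87.1 − 20·log₁₀(19.1/1.4) = 87.1 − 22.70 = 64.40 dB(A).
woodworking router: 93.4 − 20·log₁₀(9.8/1.4) = 93.4 − 16.90 = 76.50 dB(A).
Σ 10^(L/10) = 4.740e+07 → L_total = 10·log₁₀(4.740e+07) = 76.76 dB(A).

76.8 dB(A)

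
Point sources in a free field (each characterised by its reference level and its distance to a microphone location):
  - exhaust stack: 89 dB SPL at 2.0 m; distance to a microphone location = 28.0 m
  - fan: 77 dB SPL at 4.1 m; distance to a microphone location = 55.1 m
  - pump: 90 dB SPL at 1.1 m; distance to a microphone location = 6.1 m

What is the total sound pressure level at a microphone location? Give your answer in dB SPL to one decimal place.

Apply inverse-square spreading to bring every level to the receiver, then sum 10^(L/10).
exhaust stack: 89 − 20·log₁₀(28.0/2.0) = 89 − 22.92 = 66.08 dB SPL.
fan: 77 − 20·log₁₀(55.1/4.1) = 77 − 22.57 = 54.43 dB SPL.
pump: 90 − 20·log₁₀(6.1/1.1) = 90 − 14.88 = 75.12 dB SPL.
Σ 10^(L/10) = 3.685e+07 → L_total = 10·log₁₀(3.685e+07) = 75.66 dB SPL.

75.7 dB SPL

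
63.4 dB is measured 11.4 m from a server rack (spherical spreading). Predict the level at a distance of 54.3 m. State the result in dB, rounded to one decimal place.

49.8 dB

For a point source, L₂ = L₁ − 20·log₁₀(r₂/r₁).
L₂ = 63.4 − 20·log₁₀(54.3/11.4) = 63.4 − 13.558 = 49.84 dB.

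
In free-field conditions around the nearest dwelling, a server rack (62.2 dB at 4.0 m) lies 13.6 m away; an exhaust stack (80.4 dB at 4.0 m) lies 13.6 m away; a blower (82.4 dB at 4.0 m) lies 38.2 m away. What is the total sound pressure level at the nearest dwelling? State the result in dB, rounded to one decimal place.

Propagate each source to the receiver with L = L_ref − 20·log₁₀(r/r_ref), then add intensities.
server rack: 62.2 − 20·log₁₀(13.6/4.0) = 62.2 − 10.63 = 51.57 dB.
exhaust stack: 80.4 − 20·log₁₀(13.6/4.0) = 80.4 − 10.63 = 69.77 dB.
blower: 82.4 − 20·log₁₀(38.2/4.0) = 82.4 − 19.60 = 62.80 dB.
Σ 10^(L/10) = 1.153e+07 → L_total = 10·log₁₀(1.153e+07) = 70.62 dB.

70.6 dB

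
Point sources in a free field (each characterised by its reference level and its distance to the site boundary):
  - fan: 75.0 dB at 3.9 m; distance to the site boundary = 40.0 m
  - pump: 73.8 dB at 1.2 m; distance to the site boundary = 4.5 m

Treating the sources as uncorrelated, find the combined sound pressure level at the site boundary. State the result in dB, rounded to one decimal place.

63.0 dB

First find each source's level at the receiver (point-source: −20·log₁₀(r/r_ref)), then combine on an intensity basis.
fan: 75.0 − 20·log₁₀(40.0/3.9) = 75.0 − 20.22 = 54.78 dB.
pump: 73.8 − 20·log₁₀(4.5/1.2) = 73.8 − 11.48 = 62.32 dB.
Σ 10^(L/10) = 2.006e+06 → L_total = 10·log₁₀(2.006e+06) = 63.02 dB.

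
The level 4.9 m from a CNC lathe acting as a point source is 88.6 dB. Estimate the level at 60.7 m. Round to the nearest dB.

67 dB

For a point source, L₂ = L₁ − 20·log₁₀(r₂/r₁).
L₂ = 88.6 − 20·log₁₀(60.7/4.9) = 88.6 − 21.860 = 66.74 dB.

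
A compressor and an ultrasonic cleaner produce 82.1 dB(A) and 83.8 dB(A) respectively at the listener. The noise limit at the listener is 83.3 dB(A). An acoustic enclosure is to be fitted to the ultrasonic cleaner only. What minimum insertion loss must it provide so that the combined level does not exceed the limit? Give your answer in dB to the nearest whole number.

7 dB

Everything except the ultrasonic cleaner sums to 10^(82.1/10) = 1.622e+08 in linear terms, 82.10 dB(A).
The limit corresponds to 10^(83.3/10) = 2.138e+08; subtracting the fixed part leaves 5.162e+07 for the ultrasonic cleaner, i.e. 77.13 dB(A).
So the ultrasonic cleaner must be reduced from 83.8 to 77.13 dB(A): IL = 6.67 dB.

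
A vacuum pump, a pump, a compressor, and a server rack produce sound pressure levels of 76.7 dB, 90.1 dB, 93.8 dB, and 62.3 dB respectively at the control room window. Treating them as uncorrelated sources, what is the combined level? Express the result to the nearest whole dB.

95 dB

Incoherent sources combine by intensity addition: L_total = 10·log₁₀(Σ 10^(L_i/10)).
Σ 10^(L/10) = 10^(76.7/10) + 10^(90.1/10) + 10^(93.8/10) + 10^(62.3/10) = 3.471e+09.
L_total = 10·log₁₀(3.471e+09) = 95.40 dB.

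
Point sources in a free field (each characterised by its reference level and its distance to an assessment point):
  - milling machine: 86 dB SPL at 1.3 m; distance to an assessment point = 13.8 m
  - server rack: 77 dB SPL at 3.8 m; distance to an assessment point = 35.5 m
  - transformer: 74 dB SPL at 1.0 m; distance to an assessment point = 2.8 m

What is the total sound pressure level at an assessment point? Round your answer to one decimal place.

Apply inverse-square spreading to bring every level to the receiver, then sum 10^(L/10).
milling machine: 86 − 20·log₁₀(13.8/1.3) = 86 − 20.52 = 65.48 dB SPL.
server rack: 77 − 20·log₁₀(35.5/3.8) = 77 − 19.41 = 57.59 dB SPL.
transformer: 74 − 20·log₁₀(2.8/1.0) = 74 − 8.94 = 65.06 dB SPL.
Σ 10^(L/10) = 7.311e+06 → L_total = 10·log₁₀(7.311e+06) = 68.64 dB SPL.

68.6 dB SPL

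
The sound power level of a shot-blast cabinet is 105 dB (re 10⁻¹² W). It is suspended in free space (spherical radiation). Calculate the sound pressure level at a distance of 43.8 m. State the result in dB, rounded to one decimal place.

L_p = L_w − 10·log₁₀(4π·r²) with r = 43.8 m.
4π·r² = 2.411e+04 m², 10·log₁₀ of that is 43.822 dB.
L_p = 105 − 43.822 = 61.18 dB.

61.2 dB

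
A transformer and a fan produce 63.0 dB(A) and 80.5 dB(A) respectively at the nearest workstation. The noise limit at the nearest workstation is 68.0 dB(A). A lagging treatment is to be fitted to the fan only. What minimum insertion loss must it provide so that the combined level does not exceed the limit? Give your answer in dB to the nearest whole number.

Fixed contribution from the other source: Σ 10^(L/10) = 10^(63.0/10) = 1.995e+06 (63.00 dB(A)).
The limit corresponds to 10^(68.0/10) = 6.310e+06; subtracting the fixed part leaves 4.314e+06 for the fan, i.e. 66.35 dB(A).
So the fan must be reduced from 80.5 to 66.35 dB(A): IL = 14.15 dB.

14 dB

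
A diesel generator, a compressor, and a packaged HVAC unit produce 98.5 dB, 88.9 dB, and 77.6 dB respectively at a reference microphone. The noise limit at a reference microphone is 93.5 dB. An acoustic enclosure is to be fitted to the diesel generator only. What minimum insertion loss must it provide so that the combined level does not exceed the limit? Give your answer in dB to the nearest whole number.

The untreated sources together contribute 10^(88.9/10) + 10^(77.6/10) = 8.338e+08, i.e. 89.21 dB.
To meet 93.5 dB overall, the treated diesel generator may contribute at most 10^(93.5/10) − 8.338e+08 = 1.405e+09, i.e. 91.48 dB.
Required insertion loss = 98.5 − 91.48 = 7.02 dB.

7 dB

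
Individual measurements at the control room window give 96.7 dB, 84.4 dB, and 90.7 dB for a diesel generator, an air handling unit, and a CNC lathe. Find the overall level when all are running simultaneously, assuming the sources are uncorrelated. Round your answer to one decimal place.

For uncorrelated sources the intensities add, so convert each level to linear form, sum, and take 10·log₁₀ of the total.
Σ 10^(L/10) = 10^(96.7/10) + 10^(84.4/10) + 10^(90.7/10) = 6.128e+09.
L_total = 10·log₁₀(6.128e+09) = 97.87 dB.

97.9 dB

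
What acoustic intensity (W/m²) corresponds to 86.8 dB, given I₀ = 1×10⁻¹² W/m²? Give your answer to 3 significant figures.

L = 10·log₁₀(I/I₀) ⇒ I = I₀·10^(L/10) = 10⁻¹² × 10^8.68.

0.000479 W/m²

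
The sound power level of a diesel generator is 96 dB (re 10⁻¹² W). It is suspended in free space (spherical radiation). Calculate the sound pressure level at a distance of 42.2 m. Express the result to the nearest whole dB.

Free-field spherical radiation: L_p = L_w − 10·log₁₀(4π·r²), r = 42.2 m.
4π·r² = 2.238e+04 m², 10·log₁₀ of that is 43.498 dB.
L_p = 96 − 43.498 = 52.50 dB.

53 dB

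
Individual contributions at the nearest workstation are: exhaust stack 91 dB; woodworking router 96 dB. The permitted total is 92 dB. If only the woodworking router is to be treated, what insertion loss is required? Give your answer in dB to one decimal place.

The untreated sources together contribute 10^(91/10) = 1.259e+09, i.e. 91.00 dB.
The limit corresponds to 10^(92/10) = 1.585e+09; subtracting the fixed part leaves 3.260e+08 for the woodworking router, i.e. 85.13 dB.
Required insertion loss = 96 − 85.13 = 10.87 dB.

10.9 dB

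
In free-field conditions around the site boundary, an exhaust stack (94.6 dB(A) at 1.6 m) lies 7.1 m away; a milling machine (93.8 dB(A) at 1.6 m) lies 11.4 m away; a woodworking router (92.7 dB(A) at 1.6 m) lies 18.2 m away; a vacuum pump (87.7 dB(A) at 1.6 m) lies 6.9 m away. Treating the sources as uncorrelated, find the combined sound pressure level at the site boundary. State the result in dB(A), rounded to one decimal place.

Apply inverse-square spreading to bring every level to the receiver, then sum 10^(L/10).
exhaust stack: 94.6 − 20·log₁₀(7.1/1.6) = 94.6 − 12.94 = 81.66 dB(A).
milling machine: 93.8 − 20·log₁₀(11.4/1.6) = 93.8 − 17.06 = 76.74 dB(A).
woodworking router: 92.7 − 20·log₁₀(18.2/1.6) = 92.7 − 21.12 = 71.58 dB(A).
vacuum pump: 87.7 − 20·log₁₀(6.9/1.6) = 87.7 − 12.69 = 75.01 dB(A).
Σ 10^(L/10) = 2.398e+08 → L_total = 10·log₁₀(2.398e+08) = 83.80 dB(A).

83.8 dB(A)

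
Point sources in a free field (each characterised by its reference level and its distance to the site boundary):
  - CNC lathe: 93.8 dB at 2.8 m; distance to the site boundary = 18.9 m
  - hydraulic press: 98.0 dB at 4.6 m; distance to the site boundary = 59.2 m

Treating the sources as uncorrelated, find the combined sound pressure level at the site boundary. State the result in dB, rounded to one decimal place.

Apply inverse-square spreading to bring every level to the receiver, then sum 10^(L/10).
CNC lathe: 93.8 − 20·log₁₀(18.9/2.8) = 93.8 − 16.59 = 77.21 dB.
hydraulic press: 98.0 − 20·log₁₀(59.2/4.6) = 98.0 − 22.19 = 75.81 dB.
Σ 10^(L/10) = 9.074e+07 → L_total = 10·log₁₀(9.074e+07) = 79.58 dB.

79.6 dB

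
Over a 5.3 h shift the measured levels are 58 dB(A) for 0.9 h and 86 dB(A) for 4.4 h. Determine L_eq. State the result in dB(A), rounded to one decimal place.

85.2 dB(A)

Weight each interval's intensity by its duration and average over T = 5.3 h:
Σ tᵢ·10^(Lᵢ/10) = 0.9·10^(58/10) + 4.4·10^(86/10) = 1.752e+09.
L_eq = 10·log₁₀(1.752e+09/5.3) = 85.19 dB(A).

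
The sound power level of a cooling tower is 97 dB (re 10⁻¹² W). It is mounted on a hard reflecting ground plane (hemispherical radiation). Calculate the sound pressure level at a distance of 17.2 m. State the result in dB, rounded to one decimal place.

Free-field hemispherical radiation: L_p = L_w − 10·log₁₀(2π·r²), r = 17.2 m.
2π·r² = 1859 m², 10·log₁₀ of that is 32.692 dB.
L_p = 97 − 32.692 = 64.31 dB.

64.3 dB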